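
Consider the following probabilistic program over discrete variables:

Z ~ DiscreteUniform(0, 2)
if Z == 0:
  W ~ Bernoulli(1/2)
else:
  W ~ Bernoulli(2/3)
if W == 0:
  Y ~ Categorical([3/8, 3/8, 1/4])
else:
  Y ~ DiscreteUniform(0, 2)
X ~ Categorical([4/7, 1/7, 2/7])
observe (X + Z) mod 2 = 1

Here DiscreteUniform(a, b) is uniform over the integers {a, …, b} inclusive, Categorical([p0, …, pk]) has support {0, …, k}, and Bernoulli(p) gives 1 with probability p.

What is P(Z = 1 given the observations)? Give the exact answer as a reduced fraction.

P(Z = 1 | obs) = 3/4

Enumerate traces; 24 have nonzero weight after conditioning:
  (Z=0, W=0, Y=0, X=1) weight 1/112
  (Z=0, W=0, Y=1, X=1) weight 1/112
  (Z=0, W=0, Y=2, X=1) weight 1/168
  (Z=0, W=1, Y=0, X=1) weight 1/126
  (Z=0, W=1, Y=1, X=1) weight 1/126
  (Z=0, W=1, Y=2, X=1) weight 1/126
  (Z=1, W=0, Y=0, X=0) weight 1/42
  (Z=1, W=0, Y=0, X=2) weight 1/84
  (Z=2, W=0, Y=0, X=1) weight 1/168
  … 15 more
Group by Z:
  weight(Z=0) = 1/21
  weight(Z=1) = 2/7
  weight(Z=2) = 1/21
Total weight = 1/21 + 2/7 + 1/21 = 8/21
P(Z=0 | obs) = 1/21 / 8/21 = 1/8
P(Z=1 | obs) = 2/7 / 8/21 = 3/4
P(Z=2 | obs) = 1/21 / 8/21 = 1/8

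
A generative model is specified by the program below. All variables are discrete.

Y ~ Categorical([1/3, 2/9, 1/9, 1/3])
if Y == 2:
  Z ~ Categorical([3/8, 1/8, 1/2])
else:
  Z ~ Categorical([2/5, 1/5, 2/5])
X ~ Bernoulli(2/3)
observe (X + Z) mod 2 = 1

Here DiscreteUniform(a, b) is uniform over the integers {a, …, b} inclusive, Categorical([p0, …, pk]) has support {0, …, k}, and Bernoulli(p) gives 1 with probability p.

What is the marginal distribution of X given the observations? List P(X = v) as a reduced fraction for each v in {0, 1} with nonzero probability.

Enumerate traces; 12 have nonzero weight after conditioning:
  (Y=0, Z=0, X=1) weight 4/45
  (Y=0, Z=1, X=0) weight 1/45
  (Y=0, Z=2, X=1) weight 4/45
  (Y=1, Z=0, X=1) weight 8/135
  (Y=1, Z=1, X=0) weight 2/135
  (Y=1, Z=2, X=1) weight 8/135
  (Y=2, Z=0, X=1) weight 1/36
  (Y=2, Z=1, X=0) weight 1/216
  … 4 more
Group by X:
  weight(X=0) = 23/360
  weight(X=1) = 97/180
Total weight = 23/360 + 97/180 = 217/360
P(X=0 | obs) = 23/360 / 217/360 = 23/217
P(X=1 | obs) = 97/180 / 217/360 = 194/217

P(X=0) = 23/217, P(X=1) = 194/217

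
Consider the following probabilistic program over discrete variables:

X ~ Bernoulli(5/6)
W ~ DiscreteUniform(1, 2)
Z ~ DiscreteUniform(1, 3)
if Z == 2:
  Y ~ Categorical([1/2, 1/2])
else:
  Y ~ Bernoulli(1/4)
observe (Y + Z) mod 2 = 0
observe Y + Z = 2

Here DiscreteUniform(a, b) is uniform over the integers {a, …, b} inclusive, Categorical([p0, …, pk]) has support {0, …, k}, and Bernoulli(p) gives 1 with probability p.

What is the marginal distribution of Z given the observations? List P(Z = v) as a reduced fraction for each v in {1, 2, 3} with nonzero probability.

Enumerate traces; 8 have nonzero weight after conditioning:
  (X=0, W=1, Z=1, Y=1) weight 1/144
  (X=0, W=1, Z=2, Y=0) weight 1/72
  (X=0, W=2, Z=1, Y=1) weight 1/144
  (X=0, W=2, Z=2, Y=0) weight 1/72
  (X=1, W=1, Z=1, Y=1) weight 5/144
  (X=1, W=1, Z=2, Y=0) weight 5/72
  (X=1, W=2, Z=1, Y=1) weight 5/144
  (X=1, W=2, Z=2, Y=0) weight 5/72
Group by Z:
  weight(Z=1) = 1/12
  weight(Z=2) = 1/6
Total weight = 1/12 + 1/6 = 1/4
P(Z=1 | obs) = 1/12 / 1/4 = 1/3
P(Z=2 | obs) = 1/6 / 1/4 = 2/3

P(Z=1) = 1/3, P(Z=2) = 2/3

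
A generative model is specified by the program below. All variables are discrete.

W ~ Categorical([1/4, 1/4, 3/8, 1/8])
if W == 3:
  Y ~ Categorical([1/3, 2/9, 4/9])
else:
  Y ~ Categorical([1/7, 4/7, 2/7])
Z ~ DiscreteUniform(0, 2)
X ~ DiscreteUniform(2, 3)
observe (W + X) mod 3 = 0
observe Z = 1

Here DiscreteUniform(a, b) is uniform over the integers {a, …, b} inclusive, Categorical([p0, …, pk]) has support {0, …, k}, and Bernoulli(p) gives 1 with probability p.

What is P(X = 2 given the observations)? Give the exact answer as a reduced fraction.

Enumerate traces; 9 have nonzero weight after conditioning:
  (W=0, Y=0, Z=1, X=3) weight 1/168
  (W=0, Y=1, Z=1, X=3) weight 1/42
  (W=0, Y=2, Z=1, X=3) weight 1/84
  (W=1, Y=0, Z=1, X=2) weight 1/168
  (W=1, Y=1, Z=1, X=2) weight 1/42
  (W=1, Y=2, Z=1, X=2) weight 1/84
  (W=3, Y=0, Z=1, X=3) weight 1/144
  (W=3, Y=1, Z=1, X=3) weight 1/216
  … 1 more
Group by X:
  weight(X=2) = 1/24
  weight(X=3) = 1/16
Total weight = 1/24 + 1/16 = 5/48
P(X=2 | obs) = 1/24 / 5/48 = 2/5
P(X=3 | obs) = 1/16 / 5/48 = 3/5

P(X = 2 | obs) = 2/5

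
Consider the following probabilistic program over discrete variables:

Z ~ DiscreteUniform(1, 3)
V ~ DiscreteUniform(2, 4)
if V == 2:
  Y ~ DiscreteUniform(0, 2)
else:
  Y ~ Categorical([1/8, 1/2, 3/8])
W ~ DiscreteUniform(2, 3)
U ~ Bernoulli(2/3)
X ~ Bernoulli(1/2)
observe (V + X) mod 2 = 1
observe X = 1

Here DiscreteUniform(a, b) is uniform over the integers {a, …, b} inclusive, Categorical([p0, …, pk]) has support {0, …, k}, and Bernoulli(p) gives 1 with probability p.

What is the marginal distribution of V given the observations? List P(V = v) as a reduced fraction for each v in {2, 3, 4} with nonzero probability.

Enumerate traces; 72 have nonzero weight after conditioning:
  (Z=1, V=2, Y=0, W=2, U=0, X=1) weight 1/324
  (Z=1, V=2, Y=0, W=2, U=1, X=1) weight 1/162
  (Z=1, V=2, Y=0, W=3, U=0, X=1) weight 1/324
  (Z=1, V=2, Y=0, W=3, U=1, X=1) weight 1/162
  (Z=1, V=2, Y=1, W=2, U=0, X=1) weight 1/324
  (Z=1, V=2, Y=1, W=2, U=1, X=1) weight 1/162
  (Z=1, V=2, Y=1, W=3, U=0, X=1) weight 1/324
  (Z=1, V=2, Y=1, W=3, U=1, X=1) weight 1/162
  (Z=1, V=4, Y=0, W=2, U=0, X=1) weight 1/864
  … 63 more
Group by V:
  weight(V=2) = 1/6
  weight(V=4) = 1/6
Total weight = 1/6 + 1/6 = 1/3
P(V=2 | obs) = 1/6 / 1/3 = 1/2
P(V=4 | obs) = 1/6 / 1/3 = 1/2

P(V=2) = 1/2, P(V=4) = 1/2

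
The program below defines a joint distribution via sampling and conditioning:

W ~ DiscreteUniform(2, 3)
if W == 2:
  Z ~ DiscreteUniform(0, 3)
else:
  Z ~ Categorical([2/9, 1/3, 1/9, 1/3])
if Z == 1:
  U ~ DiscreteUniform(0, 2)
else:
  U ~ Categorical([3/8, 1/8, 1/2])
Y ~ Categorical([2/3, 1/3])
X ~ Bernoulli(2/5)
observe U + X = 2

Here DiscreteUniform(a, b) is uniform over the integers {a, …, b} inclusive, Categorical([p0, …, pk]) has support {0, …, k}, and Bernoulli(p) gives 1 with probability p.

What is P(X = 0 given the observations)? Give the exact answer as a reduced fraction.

P(X = 0 | obs) = 390/497

Enumerate traces; 32 have nonzero weight after conditioning:
  (W=2, Z=0, U=1, Y=0, X=1) weight 1/240
  (W=2, Z=0, U=1, Y=1, X=1) weight 1/480
  (W=2, Z=0, U=2, Y=0, X=0) weight 1/40
  (W=2, Z=0, U=2, Y=1, X=0) weight 1/80
  (W=2, Z=1, U=1, Y=0, X=1) weight 1/90
  (W=2, Z=1, U=1, Y=1, X=1) weight 1/180
  (W=2, Z=1, U=2, Y=0, X=0) weight 1/60
  (W=2, Z=1, U=2, Y=1, X=0) weight 1/120
  … 24 more
Group by X:
  weight(X=0) = 13/48
  weight(X=1) = 107/1440
Total weight = 13/48 + 107/1440 = 497/1440
P(X=0 | obs) = 13/48 / 497/1440 = 390/497
P(X=1 | obs) = 107/1440 / 497/1440 = 107/497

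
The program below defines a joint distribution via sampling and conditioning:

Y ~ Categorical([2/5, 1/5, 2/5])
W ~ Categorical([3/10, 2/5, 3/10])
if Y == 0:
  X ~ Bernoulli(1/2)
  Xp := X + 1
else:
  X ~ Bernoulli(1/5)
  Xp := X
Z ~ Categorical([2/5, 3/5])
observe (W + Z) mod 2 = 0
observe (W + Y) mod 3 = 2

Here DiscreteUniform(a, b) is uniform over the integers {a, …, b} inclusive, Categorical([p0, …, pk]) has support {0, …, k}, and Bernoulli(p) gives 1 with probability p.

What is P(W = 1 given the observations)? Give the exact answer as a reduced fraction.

Enumerate traces; 6 have nonzero weight after conditioning:
  (Y=0, W=2, X=0, Z=0) weight 3/125
  (Y=0, W=2, X=1, Z=0) weight 3/125
  (Y=1, W=1, X=0, Z=1) weight 24/625
  (Y=1, W=1, X=1, Z=1) weight 6/625
  (Y=2, W=0, X=0, Z=0) weight 24/625
  (Y=2, W=0, X=1, Z=0) weight 6/625
Group by W:
  weight(W=0) = 6/125
  weight(W=1) = 6/125
  weight(W=2) = 6/125
Total weight = 6/125 + 6/125 + 6/125 = 18/125
P(W=0 | obs) = 6/125 / 18/125 = 1/3
P(W=1 | obs) = 6/125 / 18/125 = 1/3
P(W=2 | obs) = 6/125 / 18/125 = 1/3

P(W = 1 | obs) = 1/3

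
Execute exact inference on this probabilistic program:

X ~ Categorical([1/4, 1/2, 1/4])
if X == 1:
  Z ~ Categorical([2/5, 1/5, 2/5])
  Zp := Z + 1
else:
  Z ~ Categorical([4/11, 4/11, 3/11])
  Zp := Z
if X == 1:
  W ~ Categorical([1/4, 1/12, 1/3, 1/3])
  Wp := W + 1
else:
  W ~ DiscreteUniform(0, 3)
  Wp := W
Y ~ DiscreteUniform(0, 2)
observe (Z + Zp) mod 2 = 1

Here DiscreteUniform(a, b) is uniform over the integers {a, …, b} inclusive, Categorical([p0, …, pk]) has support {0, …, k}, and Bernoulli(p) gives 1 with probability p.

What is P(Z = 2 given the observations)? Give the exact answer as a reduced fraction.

Enumerate traces; 36 have nonzero weight after conditioning:
  (X=1, Z=0, W=0, Y=0) weight 1/60
  (X=1, Z=0, W=0, Y=1) weight 1/60
  (X=1, Z=0, W=0, Y=2) weight 1/60
  (X=1, Z=0, W=1, Y=0) weight 1/180
  (X=1, Z=0, W=1, Y=1) weight 1/180
  (X=1, Z=0, W=1, Y=2) weight 1/180
  (X=1, Z=0, W=2, Y=0) weight 1/45
  (X=1, Z=0, W=2, Y=1) weight 1/45
  (X=1, Z=1, W=0, Y=0) weight 1/120
  (X=1, Z=2, W=0, Y=0) weight 1/60
  … 26 more
Group by Z:
  weight(Z=0) = 1/5
  weight(Z=1) = 1/10
  weight(Z=2) = 1/5
Total weight = 1/5 + 1/10 + 1/5 = 1/2
P(Z=0 | obs) = 1/5 / 1/2 = 2/5
P(Z=1 | obs) = 1/10 / 1/2 = 1/5
P(Z=2 | obs) = 1/5 / 1/2 = 2/5

P(Z = 2 | obs) = 2/5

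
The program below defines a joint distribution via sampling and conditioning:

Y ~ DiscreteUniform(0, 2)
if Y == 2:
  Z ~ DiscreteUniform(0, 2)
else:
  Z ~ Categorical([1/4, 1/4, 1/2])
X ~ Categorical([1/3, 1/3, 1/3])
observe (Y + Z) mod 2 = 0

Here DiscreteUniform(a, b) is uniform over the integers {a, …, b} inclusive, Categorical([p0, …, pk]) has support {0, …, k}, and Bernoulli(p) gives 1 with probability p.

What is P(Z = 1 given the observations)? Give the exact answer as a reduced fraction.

Enumerate traces; 15 have nonzero weight after conditioning:
  (Y=0, Z=0, X=0) weight 1/36
  (Y=0, Z=0, X=1) weight 1/36
  (Y=0, Z=0, X=2) weight 1/36
  (Y=0, Z=2, X=0) weight 1/18
  (Y=0, Z=2, X=1) weight 1/18
  (Y=0, Z=2, X=2) weight 1/18
  (Y=1, Z=1, X=0) weight 1/36
  (Y=1, Z=1, X=1) weight 1/36
  … 7 more
Group by Z:
  weight(Z=0) = 7/36
  weight(Z=1) = 1/12
  weight(Z=2) = 5/18
Total weight = 7/36 + 1/12 + 5/18 = 5/9
P(Z=0 | obs) = 7/36 / 5/9 = 7/20
P(Z=1 | obs) = 1/12 / 5/9 = 3/20
P(Z=2 | obs) = 5/18 / 5/9 = 1/2

P(Z = 1 | obs) = 3/20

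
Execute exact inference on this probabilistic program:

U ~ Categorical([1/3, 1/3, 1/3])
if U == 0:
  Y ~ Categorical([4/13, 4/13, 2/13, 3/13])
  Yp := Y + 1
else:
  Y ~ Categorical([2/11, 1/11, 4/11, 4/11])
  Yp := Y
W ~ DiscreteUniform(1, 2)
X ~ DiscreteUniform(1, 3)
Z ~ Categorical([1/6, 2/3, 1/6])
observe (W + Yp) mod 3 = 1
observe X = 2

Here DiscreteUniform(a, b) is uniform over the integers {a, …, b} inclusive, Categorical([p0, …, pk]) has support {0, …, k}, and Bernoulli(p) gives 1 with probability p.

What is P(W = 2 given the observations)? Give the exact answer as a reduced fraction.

Enumerate traces; 24 have nonzero weight after conditioning:
  (U=0, Y=1, W=2, X=2, Z=0) weight 1/351
  (U=0, Y=1, W=2, X=2, Z=1) weight 4/351
  (U=0, Y=1, W=2, X=2, Z=2) weight 1/351
  (U=0, Y=2, W=1, X=2, Z=0) weight 1/702
  (U=0, Y=2, W=1, X=2, Z=1) weight 2/351
  (U=0, Y=2, W=1, X=2, Z=2) weight 1/702
  (U=1, Y=0, W=1, X=2, Z=0) weight 1/594
  (U=1, Y=0, W=1, X=2, Z=1) weight 2/297
  … 16 more
Group by W:
  weight(W=1) = 89/1287
  weight(W=2) = 74/1287
Total weight = 89/1287 + 74/1287 = 163/1287
P(W=1 | obs) = 89/1287 / 163/1287 = 89/163
P(W=2 | obs) = 74/1287 / 163/1287 = 74/163

P(W = 2 | obs) = 74/163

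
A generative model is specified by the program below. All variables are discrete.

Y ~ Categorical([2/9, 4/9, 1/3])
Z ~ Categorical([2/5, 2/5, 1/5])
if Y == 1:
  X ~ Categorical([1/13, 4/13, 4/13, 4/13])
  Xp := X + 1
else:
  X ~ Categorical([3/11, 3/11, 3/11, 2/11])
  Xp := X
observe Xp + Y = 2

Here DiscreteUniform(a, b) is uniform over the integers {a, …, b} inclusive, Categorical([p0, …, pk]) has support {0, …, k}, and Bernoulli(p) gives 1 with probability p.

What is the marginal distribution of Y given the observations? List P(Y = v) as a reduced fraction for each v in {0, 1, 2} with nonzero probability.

Enumerate traces; 9 have nonzero weight after conditioning:
  (Y=0, Z=0, X=2) weight 4/165
  (Y=0, Z=1, X=2) weight 4/165
  (Y=0, Z=2, X=2) weight 2/165
  (Y=1, Z=0, X=0) weight 8/585
  (Y=1, Z=1, X=0) weight 8/585
  (Y=1, Z=2, X=0) weight 4/585
  (Y=2, Z=0, X=0) weight 2/55
  (Y=2, Z=1, X=0) weight 2/55
  … 1 more
Group by Y:
  weight(Y=0) = 2/33
  weight(Y=1) = 4/117
  weight(Y=2) = 1/11
Total weight = 2/33 + 4/117 + 1/11 = 239/1287
P(Y=0 | obs) = 2/33 / 239/1287 = 78/239
P(Y=1 | obs) = 4/117 / 239/1287 = 44/239
P(Y=2 | obs) = 1/11 / 239/1287 = 117/239

P(Y=0) = 78/239, P(Y=1) = 44/239, P(Y=2) = 117/239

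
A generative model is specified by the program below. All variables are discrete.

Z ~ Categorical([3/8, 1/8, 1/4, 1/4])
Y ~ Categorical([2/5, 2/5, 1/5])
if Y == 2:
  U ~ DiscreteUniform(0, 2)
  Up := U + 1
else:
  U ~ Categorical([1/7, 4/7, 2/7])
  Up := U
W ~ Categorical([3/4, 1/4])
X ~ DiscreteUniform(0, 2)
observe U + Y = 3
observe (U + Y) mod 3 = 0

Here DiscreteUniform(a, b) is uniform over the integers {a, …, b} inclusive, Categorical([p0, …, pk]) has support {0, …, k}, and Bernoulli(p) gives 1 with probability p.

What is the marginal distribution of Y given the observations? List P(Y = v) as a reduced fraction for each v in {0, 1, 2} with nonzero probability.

P(Y=1) = 12/19, P(Y=2) = 7/19

Enumerate traces; 48 have nonzero weight after conditioning:
  (Z=0, Y=1, U=2, W=0, X=0) weight 3/280
  (Z=0, Y=1, U=2, W=0, X=1) weight 3/280
  (Z=0, Y=1, U=2, W=0, X=2) weight 3/280
  (Z=0, Y=1, U=2, W=1, X=0) weight 1/280
  (Z=0, Y=1, U=2, W=1, X=1) weight 1/280
  (Z=0, Y=1, U=2, W=1, X=2) weight 1/280
  (Z=0, Y=2, U=1, W=0, X=0) weight 1/160
  (Z=0, Y=2, U=1, W=0, X=1) weight 1/160
  … 40 more
Group by Y:
  weight(Y=1) = 4/35
  weight(Y=2) = 1/15
Total weight = 4/35 + 1/15 = 19/105
P(Y=1 | obs) = 4/35 / 19/105 = 12/19
P(Y=2 | obs) = 1/15 / 19/105 = 7/19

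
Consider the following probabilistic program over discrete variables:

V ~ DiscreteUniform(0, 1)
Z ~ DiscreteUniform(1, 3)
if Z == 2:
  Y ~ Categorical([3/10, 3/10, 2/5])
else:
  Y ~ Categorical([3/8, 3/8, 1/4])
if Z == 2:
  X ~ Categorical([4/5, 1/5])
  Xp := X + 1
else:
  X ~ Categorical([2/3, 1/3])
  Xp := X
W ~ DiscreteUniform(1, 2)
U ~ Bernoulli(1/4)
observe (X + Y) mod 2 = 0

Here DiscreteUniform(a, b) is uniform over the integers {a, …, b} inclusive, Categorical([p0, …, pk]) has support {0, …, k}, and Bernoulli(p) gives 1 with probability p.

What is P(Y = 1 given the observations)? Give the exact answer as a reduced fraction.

P(Y = 1 | obs) = 93/511

Enumerate traces; 72 have nonzero weight after conditioning:
  (V=0, Z=1, Y=0, X=0, W=1, U=0) weight 1/64
  (V=0, Z=1, Y=0, X=0, W=1, U=1) weight 1/192
  (V=0, Z=1, Y=0, X=0, W=2, U=0) weight 1/64
  (V=0, Z=1, Y=0, X=0, W=2, U=1) weight 1/192
  (V=0, Z=1, Y=1, X=1, W=1, U=0) weight 1/128
  (V=0, Z=1, Y=1, X=1, W=1, U=1) weight 1/384
  (V=0, Z=1, Y=1, X=1, W=2, U=0) weight 1/128
  (V=0, Z=1, Y=1, X=1, W=2, U=1) weight 1/384
  (V=0, Z=1, Y=2, X=0, W=1, U=0) weight 1/96
  … 63 more
Group by Y:
  weight(Y=0) = 37/150
  weight(Y=1) = 31/300
  weight(Y=2) = 49/225
Total weight = 37/150 + 31/300 + 49/225 = 511/900
P(Y=0 | obs) = 37/150 / 511/900 = 222/511
P(Y=1 | obs) = 31/300 / 511/900 = 93/511
P(Y=2 | obs) = 49/225 / 511/900 = 28/73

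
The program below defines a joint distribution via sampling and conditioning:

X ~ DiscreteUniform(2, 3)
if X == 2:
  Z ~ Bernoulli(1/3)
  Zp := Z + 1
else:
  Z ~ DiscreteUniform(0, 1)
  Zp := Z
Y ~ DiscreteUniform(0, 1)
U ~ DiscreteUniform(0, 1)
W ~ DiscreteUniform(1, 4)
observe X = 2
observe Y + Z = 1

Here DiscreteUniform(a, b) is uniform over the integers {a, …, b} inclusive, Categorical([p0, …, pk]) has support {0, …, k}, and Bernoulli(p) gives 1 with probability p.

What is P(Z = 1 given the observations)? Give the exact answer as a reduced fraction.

P(Z = 1 | obs) = 1/3

Enumerate traces; 16 have nonzero weight after conditioning:
  (X=2, Z=0, Y=1, U=0, W=1) weight 1/48
  (X=2, Z=0, Y=1, U=0, W=2) weight 1/48
  (X=2, Z=0, Y=1, U=0, W=3) weight 1/48
  (X=2, Z=0, Y=1, U=0, W=4) weight 1/48
  (X=2, Z=0, Y=1, U=1, W=1) weight 1/48
  (X=2, Z=0, Y=1, U=1, W=2) weight 1/48
  (X=2, Z=0, Y=1, U=1, W=3) weight 1/48
  (X=2, Z=0, Y=1, U=1, W=4) weight 1/48
  (X=2, Z=1, Y=0, U=0, W=1) weight 1/96
  … 7 more
Group by Z:
  weight(Z=0) = 1/6
  weight(Z=1) = 1/12
Total weight = 1/6 + 1/12 = 1/4
P(Z=0 | obs) = 1/6 / 1/4 = 2/3
P(Z=1 | obs) = 1/12 / 1/4 = 1/3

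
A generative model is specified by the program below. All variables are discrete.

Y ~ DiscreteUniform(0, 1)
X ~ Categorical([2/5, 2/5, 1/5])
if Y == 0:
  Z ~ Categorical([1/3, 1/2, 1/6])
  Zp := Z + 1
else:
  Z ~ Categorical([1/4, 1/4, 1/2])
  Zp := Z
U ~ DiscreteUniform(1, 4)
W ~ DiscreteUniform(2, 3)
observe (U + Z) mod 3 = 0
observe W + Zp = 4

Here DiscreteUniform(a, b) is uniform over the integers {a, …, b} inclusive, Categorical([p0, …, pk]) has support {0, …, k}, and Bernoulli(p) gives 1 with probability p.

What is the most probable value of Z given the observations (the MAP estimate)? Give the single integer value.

argmax_v P(Z = v | obs) = 2

Enumerate traces; 15 have nonzero weight after conditioning:
  (Y=0, X=0, Z=0, U=3, W=3) weight 1/120
  (Y=0, X=0, Z=1, U=2, W=2) weight 1/80
  (Y=0, X=1, Z=0, U=3, W=3) weight 1/120
  (Y=0, X=1, Z=1, U=2, W=2) weight 1/80
  (Y=0, X=2, Z=0, U=3, W=3) weight 1/240
  (Y=0, X=2, Z=1, U=2, W=2) weight 1/160
  (Y=1, X=0, Z=1, U=2, W=3) weight 1/160
  (Y=1, X=0, Z=2, U=1, W=2) weight 1/80
  … 7 more
Group by Z:
  weight(Z=0) = 1/48
  weight(Z=1) = 3/64
  weight(Z=2) = 1/16
Total weight = 1/48 + 3/64 + 1/16 = 25/192
P(Z=0 | obs) = 1/48 / 25/192 = 4/25
P(Z=1 | obs) = 3/64 / 25/192 = 9/25
P(Z=2 | obs) = 1/16 / 25/192 = 12/25
argmax = 2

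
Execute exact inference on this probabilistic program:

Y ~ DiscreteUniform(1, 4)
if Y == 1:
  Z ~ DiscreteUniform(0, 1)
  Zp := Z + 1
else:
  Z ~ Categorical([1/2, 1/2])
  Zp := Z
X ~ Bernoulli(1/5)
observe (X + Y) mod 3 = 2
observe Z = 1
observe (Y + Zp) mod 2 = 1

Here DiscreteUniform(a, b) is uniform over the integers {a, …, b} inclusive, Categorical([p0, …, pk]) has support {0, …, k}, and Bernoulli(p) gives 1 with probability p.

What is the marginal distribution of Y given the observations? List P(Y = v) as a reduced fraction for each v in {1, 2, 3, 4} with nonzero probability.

P(Y=1) = 1/6, P(Y=2) = 2/3, P(Y=4) = 1/6

Enumerate traces; 3 have nonzero weight after conditioning:
  (Y=1, Z=1, X=1) weight 1/40
  (Y=2, Z=1, X=0) weight 1/10
  (Y=4, Z=1, X=1) weight 1/40
Group by Y:
  weight(Y=1) = 1/40
  weight(Y=2) = 1/10
  weight(Y=4) = 1/40
Total weight = 1/40 + 1/10 + 1/40 = 3/20
P(Y=1 | obs) = 1/40 / 3/20 = 1/6
P(Y=2 | obs) = 1/10 / 3/20 = 2/3
P(Y=4 | obs) = 1/40 / 3/20 = 1/6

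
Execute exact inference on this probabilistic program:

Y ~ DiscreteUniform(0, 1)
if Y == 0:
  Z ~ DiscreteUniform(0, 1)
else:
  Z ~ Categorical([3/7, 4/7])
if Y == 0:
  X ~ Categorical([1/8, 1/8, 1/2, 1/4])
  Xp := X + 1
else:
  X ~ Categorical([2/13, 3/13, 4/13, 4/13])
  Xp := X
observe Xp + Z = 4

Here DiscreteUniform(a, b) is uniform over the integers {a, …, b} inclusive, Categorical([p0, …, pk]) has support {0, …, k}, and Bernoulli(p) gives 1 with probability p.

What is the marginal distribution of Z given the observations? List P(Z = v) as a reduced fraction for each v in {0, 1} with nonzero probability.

Enumerate traces; 3 have nonzero weight after conditioning:
  (Y=0, Z=0, X=3) weight 1/16
  (Y=0, Z=1, X=2) weight 1/8
  (Y=1, Z=1, X=3) weight 8/91
Group by Z:
  weight(Z=0) = 1/16
  weight(Z=1) = 155/728
Total weight = 1/16 + 155/728 = 401/1456
P(Z=0 | obs) = 1/16 / 401/1456 = 91/401
P(Z=1 | obs) = 155/728 / 401/1456 = 310/401

P(Z=0) = 91/401, P(Z=1) = 310/401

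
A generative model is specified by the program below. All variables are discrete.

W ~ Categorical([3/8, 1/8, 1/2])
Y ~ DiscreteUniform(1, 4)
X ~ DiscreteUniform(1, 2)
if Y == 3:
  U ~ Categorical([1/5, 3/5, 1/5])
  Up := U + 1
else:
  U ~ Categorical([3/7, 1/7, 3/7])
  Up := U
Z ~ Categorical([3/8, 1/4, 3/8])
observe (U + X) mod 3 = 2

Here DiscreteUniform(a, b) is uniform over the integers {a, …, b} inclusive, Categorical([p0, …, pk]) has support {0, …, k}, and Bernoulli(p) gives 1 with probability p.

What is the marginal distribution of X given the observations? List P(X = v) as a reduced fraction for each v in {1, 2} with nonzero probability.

Enumerate traces; 72 have nonzero weight after conditioning:
  (W=0, Y=1, X=1, U=1, Z=0) weight 9/3584
  (W=0, Y=1, X=1, U=1, Z=1) weight 3/1792
  (W=0, Y=1, X=1, U=1, Z=2) weight 9/3584
  (W=0, Y=1, X=2, U=0, Z=0) weight 27/3584
  (W=0, Y=1, X=2, U=0, Z=1) weight 9/1792
  (W=0, Y=1, X=2, U=0, Z=2) weight 27/3584
  (W=0, Y=2, X=1, U=1, Z=0) weight 9/3584
  (W=0, Y=2, X=1, U=1, Z=1) weight 3/1792
  … 64 more
Group by X:
  weight(X=1) = 9/70
  weight(X=2) = 13/70
Total weight = 9/70 + 13/70 = 11/35
P(X=1 | obs) = 9/70 / 11/35 = 9/22
P(X=2 | obs) = 13/70 / 11/35 = 13/22

P(X=1) = 9/22, P(X=2) = 13/22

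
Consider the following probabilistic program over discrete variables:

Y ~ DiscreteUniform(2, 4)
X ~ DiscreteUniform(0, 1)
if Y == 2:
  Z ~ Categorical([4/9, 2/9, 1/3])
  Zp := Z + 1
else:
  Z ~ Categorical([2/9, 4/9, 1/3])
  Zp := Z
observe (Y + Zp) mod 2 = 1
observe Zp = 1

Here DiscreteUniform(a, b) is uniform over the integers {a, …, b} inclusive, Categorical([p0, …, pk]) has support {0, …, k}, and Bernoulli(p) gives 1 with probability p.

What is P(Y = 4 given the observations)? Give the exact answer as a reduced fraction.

Enumerate traces; 4 have nonzero weight after conditioning:
  (Y=2, X=0, Z=0) weight 2/27
  (Y=2, X=1, Z=0) weight 2/27
  (Y=4, X=0, Z=1) weight 2/27
  (Y=4, X=1, Z=1) weight 2/27
Group by Y:
  weight(Y=2) = 4/27
  weight(Y=4) = 4/27
Total weight = 4/27 + 4/27 = 8/27
P(Y=2 | obs) = 4/27 / 8/27 = 1/2
P(Y=4 | obs) = 4/27 / 8/27 = 1/2

P(Y = 4 | obs) = 1/2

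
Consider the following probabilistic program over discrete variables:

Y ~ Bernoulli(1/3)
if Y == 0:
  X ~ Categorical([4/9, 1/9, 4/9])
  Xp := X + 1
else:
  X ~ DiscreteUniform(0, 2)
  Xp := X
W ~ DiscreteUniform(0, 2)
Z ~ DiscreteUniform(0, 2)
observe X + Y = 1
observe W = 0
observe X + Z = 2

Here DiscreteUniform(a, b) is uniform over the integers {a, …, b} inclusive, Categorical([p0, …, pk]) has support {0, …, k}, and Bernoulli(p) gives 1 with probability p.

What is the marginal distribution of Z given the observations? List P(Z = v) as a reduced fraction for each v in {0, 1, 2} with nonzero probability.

Enumerate traces; 2 have nonzero weight after conditioning:
  (Y=0, X=1, W=0, Z=1) weight 2/243
  (Y=1, X=0, W=0, Z=2) weight 1/81
Group by Z:
  weight(Z=1) = 2/243
  weight(Z=2) = 1/81
Total weight = 2/243 + 1/81 = 5/243
P(Z=1 | obs) = 2/243 / 5/243 = 2/5
P(Z=2 | obs) = 1/81 / 5/243 = 3/5

P(Z=1) = 2/5, P(Z=2) = 3/5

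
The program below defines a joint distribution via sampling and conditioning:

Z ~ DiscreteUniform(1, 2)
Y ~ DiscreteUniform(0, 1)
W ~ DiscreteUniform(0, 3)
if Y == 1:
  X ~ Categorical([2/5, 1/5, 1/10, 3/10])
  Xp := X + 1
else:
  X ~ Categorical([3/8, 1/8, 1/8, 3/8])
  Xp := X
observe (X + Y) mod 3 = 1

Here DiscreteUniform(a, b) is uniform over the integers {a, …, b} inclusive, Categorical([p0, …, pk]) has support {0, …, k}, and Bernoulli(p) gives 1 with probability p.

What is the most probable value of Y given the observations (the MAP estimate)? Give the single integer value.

Enumerate traces; 24 have nonzero weight after conditioning:
  (Z=1, Y=0, W=0, X=1) weight 1/128
  (Z=1, Y=0, W=1, X=1) weight 1/128
  (Z=1, Y=0, W=2, X=1) weight 1/128
  (Z=1, Y=0, W=3, X=1) weight 1/128
  (Z=1, Y=1, W=0, X=0) weight 1/40
  (Z=1, Y=1, W=0, X=3) weight 3/160
  (Z=1, Y=1, W=1, X=0) weight 1/40
  (Z=1, Y=1, W=1, X=3) weight 3/160
  … 16 more
Group by Y:
  weight(Y=0) = 1/16
  weight(Y=1) = 7/20
Total weight = 1/16 + 7/20 = 33/80
P(Y=0 | obs) = 1/16 / 33/80 = 5/33
P(Y=1 | obs) = 7/20 / 33/80 = 28/33
argmax = 1

argmax_v P(Y = v | obs) = 1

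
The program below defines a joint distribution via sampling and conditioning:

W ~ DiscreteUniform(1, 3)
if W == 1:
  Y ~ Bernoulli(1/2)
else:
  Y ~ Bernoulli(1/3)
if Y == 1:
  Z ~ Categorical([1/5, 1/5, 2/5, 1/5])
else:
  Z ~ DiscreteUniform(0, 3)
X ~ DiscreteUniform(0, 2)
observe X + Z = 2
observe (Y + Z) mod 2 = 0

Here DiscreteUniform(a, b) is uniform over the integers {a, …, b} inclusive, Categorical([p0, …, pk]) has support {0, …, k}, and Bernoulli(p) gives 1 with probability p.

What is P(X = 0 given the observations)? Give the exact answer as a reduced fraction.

Enumerate traces; 9 have nonzero weight after conditioning:
  (W=1, Y=0, Z=0, X=2) weight 1/72
  (W=1, Y=0, Z=2, X=0) weight 1/72
  (W=1, Y=1, Z=1, X=1) weight 1/90
  (W=2, Y=0, Z=0, X=2) weight 1/54
  (W=2, Y=0, Z=2, X=0) weight 1/54
  (W=2, Y=1, Z=1, X=1) weight 1/135
  (W=3, Y=0, Z=0, X=2) weight 1/54
  (W=3, Y=0, Z=2, X=0) weight 1/54
  … 1 more
Group by X:
  weight(X=0) = 11/216
  weight(X=1) = 7/270
  weight(X=2) = 11/216
Total weight = 11/216 + 7/270 + 11/216 = 23/180
P(X=0 | obs) = 11/216 / 23/180 = 55/138
P(X=1 | obs) = 7/270 / 23/180 = 14/69
P(X=2 | obs) = 11/216 / 23/180 = 55/138

P(X = 0 | obs) = 55/138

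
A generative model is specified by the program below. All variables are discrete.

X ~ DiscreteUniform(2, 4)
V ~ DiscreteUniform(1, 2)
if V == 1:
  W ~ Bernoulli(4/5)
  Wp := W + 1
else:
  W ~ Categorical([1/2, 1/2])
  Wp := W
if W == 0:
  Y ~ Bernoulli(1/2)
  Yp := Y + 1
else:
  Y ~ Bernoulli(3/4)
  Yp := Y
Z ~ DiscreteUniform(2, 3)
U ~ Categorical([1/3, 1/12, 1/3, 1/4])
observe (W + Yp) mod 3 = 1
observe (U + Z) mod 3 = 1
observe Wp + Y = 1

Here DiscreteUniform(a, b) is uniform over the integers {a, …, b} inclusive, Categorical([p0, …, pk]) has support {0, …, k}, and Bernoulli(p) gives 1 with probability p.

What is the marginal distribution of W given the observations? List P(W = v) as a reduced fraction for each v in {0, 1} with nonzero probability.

Enumerate traces; 12 have nonzero weight after conditioning:
  (X=2, V=1, W=0, Y=0, Z=2, U=2) weight 1/360
  (X=2, V=1, W=0, Y=0, Z=3, U=1) weight 1/1440
  (X=2, V=2, W=1, Y=0, Z=2, U=2) weight 1/288
  (X=2, V=2, W=1, Y=0, Z=3, U=1) weight 1/1152
  (X=3, V=1, W=0, Y=0, Z=2, U=2) weight 1/360
  (X=3, V=1, W=0, Y=0, Z=3, U=1) weight 1/1440
  (X=3, V=2, W=1, Y=0, Z=2, U=2) weight 1/288
  (X=3, V=2, W=1, Y=0, Z=3, U=1) weight 1/1152
  … 4 more
Group by W:
  weight(W=0) = 1/96
  weight(W=1) = 5/384
Total weight = 1/96 + 5/384 = 3/128
P(W=0 | obs) = 1/96 / 3/128 = 4/9
P(W=1 | obs) = 5/384 / 3/128 = 5/9

P(W=0) = 4/9, P(W=1) = 5/9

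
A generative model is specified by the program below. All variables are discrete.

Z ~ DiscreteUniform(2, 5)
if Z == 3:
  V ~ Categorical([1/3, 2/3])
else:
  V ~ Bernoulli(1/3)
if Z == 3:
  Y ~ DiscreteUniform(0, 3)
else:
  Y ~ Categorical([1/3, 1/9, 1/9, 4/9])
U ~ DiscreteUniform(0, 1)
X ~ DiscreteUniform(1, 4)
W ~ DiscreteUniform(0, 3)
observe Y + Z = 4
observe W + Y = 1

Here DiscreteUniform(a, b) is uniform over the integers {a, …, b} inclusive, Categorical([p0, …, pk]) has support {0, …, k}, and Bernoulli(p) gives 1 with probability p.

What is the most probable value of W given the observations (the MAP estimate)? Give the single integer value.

argmax_v P(W = v | obs) = 1

Enumerate traces; 32 have nonzero weight after conditioning:
  (Z=3, V=0, Y=1, U=0, X=1, W=0) weight 1/1536
  (Z=3, V=0, Y=1, U=0, X=2, W=0) weight 1/1536
  (Z=3, V=0, Y=1, U=0, X=3, W=0) weight 1/1536
  (Z=3, V=0, Y=1, U=0, X=4, W=0) weight 1/1536
  (Z=3, V=0, Y=1, U=1, X=1, W=0) weight 1/1536
  (Z=3, V=0, Y=1, U=1, X=2, W=0) weight 1/1536
  (Z=3, V=0, Y=1, U=1, X=3, W=0) weight 1/1536
  (Z=3, V=0, Y=1, U=1, X=4, W=0) weight 1/1536
  (Z=4, V=0, Y=0, U=0, X=1, W=1) weight 1/576
  … 23 more
Group by W:
  weight(W=0) = 1/64
  weight(W=1) = 1/48
Total weight = 1/64 + 1/48 = 7/192
P(W=0 | obs) = 1/64 / 7/192 = 3/7
P(W=1 | obs) = 1/48 / 7/192 = 4/7
argmax = 1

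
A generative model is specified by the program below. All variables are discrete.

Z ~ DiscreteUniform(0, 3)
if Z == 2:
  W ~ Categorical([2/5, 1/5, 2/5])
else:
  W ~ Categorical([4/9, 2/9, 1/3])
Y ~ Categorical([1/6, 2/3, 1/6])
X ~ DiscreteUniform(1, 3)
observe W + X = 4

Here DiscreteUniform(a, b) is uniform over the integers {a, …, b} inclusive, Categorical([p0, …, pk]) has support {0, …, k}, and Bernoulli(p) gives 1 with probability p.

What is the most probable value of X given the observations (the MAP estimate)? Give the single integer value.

Enumerate traces; 24 have nonzero weight after conditioning:
  (Z=0, W=1, Y=0, X=3) weight 1/324
  (Z=0, W=1, Y=1, X=3) weight 1/81
  (Z=0, W=1, Y=2, X=3) weight 1/324
  (Z=0, W=2, Y=0, X=2) weight 1/216
  (Z=0, W=2, Y=1, X=2) weight 1/54
  (Z=0, W=2, Y=2, X=2) weight 1/216
  (Z=1, W=1, Y=0, X=3) weight 1/324
  (Z=1, W=1, Y=1, X=3) weight 1/81
  … 16 more
Group by X:
  weight(X=2) = 7/60
  weight(X=3) = 13/180
Total weight = 7/60 + 13/180 = 17/90
P(X=2 | obs) = 7/60 / 17/90 = 21/34
P(X=3 | obs) = 13/180 / 17/90 = 13/34
argmax = 2

argmax_v P(X = v | obs) = 2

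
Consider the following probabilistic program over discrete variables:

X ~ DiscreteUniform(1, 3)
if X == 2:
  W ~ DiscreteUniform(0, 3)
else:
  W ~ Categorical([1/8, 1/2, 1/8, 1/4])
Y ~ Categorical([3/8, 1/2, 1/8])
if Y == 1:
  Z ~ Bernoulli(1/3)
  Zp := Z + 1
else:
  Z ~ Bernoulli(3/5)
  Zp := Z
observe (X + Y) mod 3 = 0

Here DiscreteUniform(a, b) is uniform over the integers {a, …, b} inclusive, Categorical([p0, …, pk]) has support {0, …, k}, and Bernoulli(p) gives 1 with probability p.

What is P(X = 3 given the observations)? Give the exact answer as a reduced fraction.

Enumerate traces; 24 have nonzero weight after conditioning:
  (X=1, W=0, Y=2, Z=0) weight 1/480
  (X=1, W=0, Y=2, Z=1) weight 1/320
  (X=1, W=1, Y=2, Z=0) weight 1/120
  (X=1, W=1, Y=2, Z=1) weight 1/80
  (X=1, W=2, Y=2, Z=0) weight 1/480
  (X=1, W=2, Y=2, Z=1) weight 1/320
  (X=1, W=3, Y=2, Z=0) weight 1/240
  (X=1, W=3, Y=2, Z=1) weight 1/160
  (X=2, W=0, Y=1, Z=0) weight 1/36
  (X=3, W=0, Y=0, Z=0) weight 1/160
  … 14 more
Group by X:
  weight(X=1) = 1/24
  weight(X=2) = 1/6
  weight(X=3) = 1/8
Total weight = 1/24 + 1/6 + 1/8 = 1/3
P(X=1 | obs) = 1/24 / 1/3 = 1/8
P(X=2 | obs) = 1/6 / 1/3 = 1/2
P(X=3 | obs) = 1/8 / 1/3 = 3/8

P(X = 3 | obs) = 3/8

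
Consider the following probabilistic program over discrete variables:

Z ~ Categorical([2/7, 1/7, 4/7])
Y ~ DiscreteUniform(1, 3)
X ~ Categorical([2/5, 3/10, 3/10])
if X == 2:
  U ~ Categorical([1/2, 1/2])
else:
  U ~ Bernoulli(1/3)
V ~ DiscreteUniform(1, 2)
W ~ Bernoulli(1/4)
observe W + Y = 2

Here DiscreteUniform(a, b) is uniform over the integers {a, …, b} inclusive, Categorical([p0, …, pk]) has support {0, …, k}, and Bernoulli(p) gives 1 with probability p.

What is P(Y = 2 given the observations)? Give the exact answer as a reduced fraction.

P(Y = 2 | obs) = 3/4

Enumerate traces; 72 have nonzero weight after conditioning:
  (Z=0, Y=1, X=0, U=0, V=1, W=1) weight 1/315
  (Z=0, Y=1, X=0, U=0, V=2, W=1) weight 1/315
  (Z=0, Y=1, X=0, U=1, V=1, W=1) weight 1/630
  (Z=0, Y=1, X=0, U=1, V=2, W=1) weight 1/630
  (Z=0, Y=1, X=1, U=0, V=1, W=1) weight 1/420
  (Z=0, Y=1, X=1, U=0, V=2, W=1) weight 1/420
  (Z=0, Y=1, X=1, U=1, V=1, W=1) weight 1/840
  (Z=0, Y=1, X=1, U=1, V=2, W=1) weight 1/840
  (Z=0, Y=2, X=0, U=0, V=1, W=0) weight 1/105
  … 63 more
Group by Y:
  weight(Y=1) = 1/12
  weight(Y=2) = 1/4
Total weight = 1/12 + 1/4 = 1/3
P(Y=1 | obs) = 1/12 / 1/3 = 1/4
P(Y=2 | obs) = 1/4 / 1/3 = 3/4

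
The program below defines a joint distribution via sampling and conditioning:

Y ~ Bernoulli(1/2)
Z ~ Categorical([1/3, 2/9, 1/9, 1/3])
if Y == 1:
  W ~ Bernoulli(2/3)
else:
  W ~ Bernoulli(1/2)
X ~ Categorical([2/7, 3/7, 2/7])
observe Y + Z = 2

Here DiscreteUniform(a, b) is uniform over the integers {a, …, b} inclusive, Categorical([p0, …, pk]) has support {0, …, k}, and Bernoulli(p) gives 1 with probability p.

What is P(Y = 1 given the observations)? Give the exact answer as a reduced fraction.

Enumerate traces; 12 have nonzero weight after conditioning:
  (Y=0, Z=2, W=0, X=0) weight 1/126
  (Y=0, Z=2, W=0, X=1) weight 1/84
  (Y=0, Z=2, W=0, X=2) weight 1/126
  (Y=0, Z=2, W=1, X=0) weight 1/126
  (Y=0, Z=2, W=1, X=1) weight 1/84
  (Y=0, Z=2, W=1, X=2) weight 1/126
  (Y=1, Z=1, W=0, X=0) weight 2/189
  (Y=1, Z=1, W=0, X=1) weight 1/63
  … 4 more
Group by Y:
  weight(Y=0) = 1/18
  weight(Y=1) = 1/9
Total weight = 1/18 + 1/9 = 1/6
P(Y=0 | obs) = 1/18 / 1/6 = 1/3
P(Y=1 | obs) = 1/9 / 1/6 = 2/3

P(Y = 1 | obs) = 2/3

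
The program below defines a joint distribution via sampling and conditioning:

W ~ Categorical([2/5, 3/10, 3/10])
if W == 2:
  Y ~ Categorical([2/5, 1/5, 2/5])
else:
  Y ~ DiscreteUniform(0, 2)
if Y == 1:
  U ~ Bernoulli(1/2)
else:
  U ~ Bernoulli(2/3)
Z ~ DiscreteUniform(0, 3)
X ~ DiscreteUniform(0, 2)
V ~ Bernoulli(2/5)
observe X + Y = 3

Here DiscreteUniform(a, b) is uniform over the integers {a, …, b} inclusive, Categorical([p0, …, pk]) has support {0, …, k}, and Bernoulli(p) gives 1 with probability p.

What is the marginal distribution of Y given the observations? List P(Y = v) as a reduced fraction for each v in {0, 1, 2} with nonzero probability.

P(Y=1) = 44/97, P(Y=2) = 53/97

Enumerate traces; 96 have nonzero weight after conditioning:
  (W=0, Y=1, U=0, Z=0, X=2, V=0) weight 1/300
  (W=0, Y=1, U=0, Z=0, X=2, V=1) weight 1/450
  (W=0, Y=1, U=0, Z=1, X=2, V=0) weight 1/300
  (W=0, Y=1, U=0, Z=1, X=2, V=1) weight 1/450
  (W=0, Y=1, U=0, Z=2, X=2, V=0) weight 1/300
  (W=0, Y=1, U=0, Z=2, X=2, V=1) weight 1/450
  (W=0, Y=1, U=0, Z=3, X=2, V=0) weight 1/300
  (W=0, Y=1, U=0, Z=3, X=2, V=1) weight 1/450
  (W=0, Y=2, U=0, Z=0, X=1, V=0) weight 1/450
  … 87 more
Group by Y:
  weight(Y=1) = 22/225
  weight(Y=2) = 53/450
Total weight = 22/225 + 53/450 = 97/450
P(Y=1 | obs) = 22/225 / 97/450 = 44/97
P(Y=2 | obs) = 53/450 / 97/450 = 53/97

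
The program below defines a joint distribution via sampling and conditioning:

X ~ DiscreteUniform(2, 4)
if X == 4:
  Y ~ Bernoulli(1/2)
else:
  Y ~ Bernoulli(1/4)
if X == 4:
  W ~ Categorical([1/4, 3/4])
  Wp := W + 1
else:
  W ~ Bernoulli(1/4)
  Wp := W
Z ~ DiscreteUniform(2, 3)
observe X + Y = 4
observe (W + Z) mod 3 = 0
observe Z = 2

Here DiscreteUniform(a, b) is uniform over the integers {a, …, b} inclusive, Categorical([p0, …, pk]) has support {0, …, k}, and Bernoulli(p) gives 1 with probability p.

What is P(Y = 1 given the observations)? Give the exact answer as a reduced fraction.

Enumerate traces; 2 have nonzero weight after conditioning:
  (X=3, Y=1, W=1, Z=2) weight 1/96
  (X=4, Y=0, W=1, Z=2) weight 1/16
Group by Y:
  weight(Y=0) = 1/16
  weight(Y=1) = 1/96
Total weight = 1/16 + 1/96 = 7/96
P(Y=0 | obs) = 1/16 / 7/96 = 6/7
P(Y=1 | obs) = 1/96 / 7/96 = 1/7

P(Y = 1 | obs) = 1/7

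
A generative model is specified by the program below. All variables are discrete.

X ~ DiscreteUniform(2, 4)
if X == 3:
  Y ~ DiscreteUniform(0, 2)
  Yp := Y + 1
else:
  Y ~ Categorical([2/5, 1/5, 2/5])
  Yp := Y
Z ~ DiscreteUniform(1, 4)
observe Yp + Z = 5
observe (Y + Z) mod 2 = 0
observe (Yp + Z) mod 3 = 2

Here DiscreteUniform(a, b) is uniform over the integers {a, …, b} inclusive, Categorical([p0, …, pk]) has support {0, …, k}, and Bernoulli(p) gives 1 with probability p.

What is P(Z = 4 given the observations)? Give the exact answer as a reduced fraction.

P(Z = 4 | obs) = 1/3

Enumerate traces; 3 have nonzero weight after conditioning:
  (X=3, Y=0, Z=4) weight 1/36
  (X=3, Y=1, Z=3) weight 1/36
  (X=3, Y=2, Z=2) weight 1/36
Group by Z:
  weight(Z=2) = 1/36
  weight(Z=3) = 1/36
  weight(Z=4) = 1/36
Total weight = 1/36 + 1/36 + 1/36 = 1/12
P(Z=2 | obs) = 1/36 / 1/12 = 1/3
P(Z=3 | obs) = 1/36 / 1/12 = 1/3
P(Z=4 | obs) = 1/36 / 1/12 = 1/3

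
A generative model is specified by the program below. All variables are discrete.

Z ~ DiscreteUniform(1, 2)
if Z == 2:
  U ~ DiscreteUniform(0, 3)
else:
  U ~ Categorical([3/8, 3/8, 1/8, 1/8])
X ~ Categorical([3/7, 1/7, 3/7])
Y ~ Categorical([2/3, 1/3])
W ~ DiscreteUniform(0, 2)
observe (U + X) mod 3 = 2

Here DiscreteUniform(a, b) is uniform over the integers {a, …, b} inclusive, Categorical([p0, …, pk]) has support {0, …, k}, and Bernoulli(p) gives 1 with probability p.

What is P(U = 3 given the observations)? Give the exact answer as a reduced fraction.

Enumerate traces; 48 have nonzero weight after conditioning:
  (Z=1, U=0, X=2, Y=0, W=0) weight 1/56
  (Z=1, U=0, X=2, Y=0, W=1) weight 1/56
  (Z=1, U=0, X=2, Y=0, W=2) weight 1/56
  (Z=1, U=0, X=2, Y=1, W=0) weight 1/112
  (Z=1, U=0, X=2, Y=1, W=1) weight 1/112
  (Z=1, U=0, X=2, Y=1, W=2) weight 1/112
  (Z=1, U=1, X=1, Y=0, W=0) weight 1/168
  (Z=1, U=1, X=1, Y=0, W=1) weight 1/168
  (Z=1, U=2, X=0, Y=0, W=0) weight 1/168
  (Z=1, U=3, X=2, Y=0, W=0) weight 1/168
  … 38 more
Group by U:
  weight(U=0) = 15/112
  weight(U=1) = 5/112
  weight(U=2) = 9/112
  weight(U=3) = 9/112
Total weight = 15/112 + 5/112 + 9/112 + 9/112 = 19/56
P(U=0 | obs) = 15/112 / 19/56 = 15/38
P(U=1 | obs) = 5/112 / 19/56 = 5/38
P(U=2 | obs) = 9/112 / 19/56 = 9/38
P(U=3 | obs) = 9/112 / 19/56 = 9/38

P(U = 3 | obs) = 9/38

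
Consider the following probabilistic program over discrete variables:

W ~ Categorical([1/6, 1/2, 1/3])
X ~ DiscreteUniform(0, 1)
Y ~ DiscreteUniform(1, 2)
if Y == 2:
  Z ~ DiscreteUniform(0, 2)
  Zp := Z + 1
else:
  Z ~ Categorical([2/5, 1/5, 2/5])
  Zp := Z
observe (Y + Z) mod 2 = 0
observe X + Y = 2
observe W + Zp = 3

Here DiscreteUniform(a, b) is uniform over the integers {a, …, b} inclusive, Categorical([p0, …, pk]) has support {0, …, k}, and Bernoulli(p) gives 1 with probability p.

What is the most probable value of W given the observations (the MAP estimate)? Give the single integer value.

argmax_v P(W = v | obs) = 2

Enumerate traces; 3 have nonzero weight after conditioning:
  (W=0, X=0, Y=2, Z=2) weight 1/72
  (W=2, X=0, Y=2, Z=0) weight 1/36
  (W=2, X=1, Y=1, Z=1) weight 1/60
Group by W:
  weight(W=0) = 1/72
  weight(W=2) = 2/45
Total weight = 1/72 + 2/45 = 7/120
P(W=0 | obs) = 1/72 / 7/120 = 5/21
P(W=2 | obs) = 2/45 / 7/120 = 16/21
argmax = 2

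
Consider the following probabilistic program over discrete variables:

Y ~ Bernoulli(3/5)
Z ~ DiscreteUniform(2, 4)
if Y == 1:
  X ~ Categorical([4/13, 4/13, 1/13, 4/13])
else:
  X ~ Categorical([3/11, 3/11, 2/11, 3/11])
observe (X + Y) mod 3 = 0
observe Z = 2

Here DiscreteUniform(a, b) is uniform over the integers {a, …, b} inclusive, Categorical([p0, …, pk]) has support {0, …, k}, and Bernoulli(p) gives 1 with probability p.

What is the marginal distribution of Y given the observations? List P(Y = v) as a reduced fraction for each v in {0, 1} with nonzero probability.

Enumerate traces; 3 have nonzero weight after conditioning:
  (Y=0, Z=2, X=0) weight 2/55
  (Y=0, Z=2, X=3) weight 2/55
  (Y=1, Z=2, X=2) weight 1/65
Group by Y:
  weight(Y=0) = 4/55
  weight(Y=1) = 1/65
Total weight = 4/55 + 1/65 = 63/715
P(Y=0 | obs) = 4/55 / 63/715 = 52/63
P(Y=1 | obs) = 1/65 / 63/715 = 11/63

P(Y=0) = 52/63, P(Y=1) = 11/63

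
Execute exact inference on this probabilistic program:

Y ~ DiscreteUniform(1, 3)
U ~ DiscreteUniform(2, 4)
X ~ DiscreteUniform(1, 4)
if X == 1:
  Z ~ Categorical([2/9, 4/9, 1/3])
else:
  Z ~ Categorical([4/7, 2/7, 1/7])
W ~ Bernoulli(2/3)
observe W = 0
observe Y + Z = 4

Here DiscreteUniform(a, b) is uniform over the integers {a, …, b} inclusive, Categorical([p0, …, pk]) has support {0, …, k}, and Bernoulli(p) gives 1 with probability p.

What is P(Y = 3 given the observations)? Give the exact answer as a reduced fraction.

Enumerate traces; 24 have nonzero weight after conditioning:
  (Y=2, U=2, X=1, Z=2, W=0) weight 1/324
  (Y=2, U=2, X=2, Z=2, W=0) weight 1/756
  (Y=2, U=2, X=3, Z=2, W=0) weight 1/756
  (Y=2, U=2, X=4, Z=2, W=0) weight 1/756
  (Y=2, U=3, X=1, Z=2, W=0) weight 1/324
  (Y=2, U=3, X=2, Z=2, W=0) weight 1/756
  (Y=2, U=3, X=3, Z=2, W=0) weight 1/756
  (Y=2, U=3, X=4, Z=2, W=0) weight 1/756
  (Y=3, U=2, X=1, Z=1, W=0) weight 1/243
  … 15 more
Group by Y:
  weight(Y=2) = 4/189
  weight(Y=3) = 41/1134
Total weight = 4/189 + 41/1134 = 65/1134
P(Y=2 | obs) = 4/189 / 65/1134 = 24/65
P(Y=3 | obs) = 41/1134 / 65/1134 = 41/65

P(Y = 3 | obs) = 41/65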